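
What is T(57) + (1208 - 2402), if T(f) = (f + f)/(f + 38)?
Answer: -5964/5 ≈ -1192.8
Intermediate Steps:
T(f) = 2*f/(38 + f) (T(f) = (2*f)/(38 + f) = 2*f/(38 + f))
T(57) + (1208 - 2402) = 2*57/(38 + 57) + (1208 - 2402) = 2*57/95 - 1194 = 2*57*(1/95) - 1194 = 6/5 - 1194 = -5964/5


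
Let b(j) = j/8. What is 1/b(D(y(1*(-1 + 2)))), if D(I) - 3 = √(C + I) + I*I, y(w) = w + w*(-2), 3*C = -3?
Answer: 16/9 - 4*I*√2/9 ≈ 1.7778 - 0.62854*I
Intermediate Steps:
C = -1 (C = (⅓)*(-3) = -1)
y(w) = -w (y(w) = w - 2*w = -w)
D(I) = 3 + I² + √(-1 + I) (D(I) = 3 + (√(-1 + I) + I*I) = 3 + (√(-1 + I) + I²) = 3 + (I² + √(-1 + I)) = 3 + I² + √(-1 + I))
b(j) = j/8 (b(j) = j*(⅛) = j/8)
1/b(D(y(1*(-1 + 2)))) = 1/((3 + (-(-1 + 2))² + √(-1 - (-1 + 2)))/8) = 1/((3 + (-1)² + √(-1 - 1))/8) = 1/((3 + 1 + √(-2))/8) = 1/((3 + 1 + I*√2)/8) = 1/((4 + I*√2)/8) = 1/(½ + I*√2/8)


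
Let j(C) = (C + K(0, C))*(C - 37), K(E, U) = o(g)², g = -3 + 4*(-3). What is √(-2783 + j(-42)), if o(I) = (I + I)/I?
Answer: √219 ≈ 14.799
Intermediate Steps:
g = -15 (g = -3 - 12 = -15)
o(I) = 2 (o(I) = (2*I)/I = 2)
K(E, U) = 4 (K(E, U) = 2² = 4)
j(C) = (-37 + C)*(4 + C) (j(C) = (C + 4)*(C - 37) = (4 + C)*(-37 + C) = (-37 + C)*(4 + C))
√(-2783 + j(-42)) = √(-2783 + (-148 + (-42)² - 33*(-42))) = √(-2783 + (-148 + 1764 + 1386)) = √(-2783 + 3002) = √219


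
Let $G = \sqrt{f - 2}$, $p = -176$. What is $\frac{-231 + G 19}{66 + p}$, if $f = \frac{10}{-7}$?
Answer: $\frac{21}{10} - \frac{19 i \sqrt{42}}{385} \approx 2.1 - 0.31983 i$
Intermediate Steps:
$f = - \frac{10}{7}$ ($f = 10 \left(- \frac{1}{7}\right) = - \frac{10}{7} \approx -1.4286$)
$G = \frac{2 i \sqrt{42}}{7}$ ($G = \sqrt{- \frac{10}{7} - 2} = \sqrt{- \frac{24}{7}} = \frac{2 i \sqrt{42}}{7} \approx 1.8516 i$)
$\frac{-231 + G 19}{66 + p} = \frac{-231 + \frac{2 i \sqrt{42}}{7} \cdot 19}{66 - 176} = \frac{-231 + \frac{38 i \sqrt{42}}{7}}{-110} = \left(-231 + \frac{38 i \sqrt{42}}{7}\right) \left(- \frac{1}{110}\right) = \frac{21}{10} - \frac{19 i \sqrt{42}}{385}$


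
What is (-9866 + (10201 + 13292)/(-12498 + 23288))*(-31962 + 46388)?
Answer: -767684256811/5395 ≈ -1.4230e+8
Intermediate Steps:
(-9866 + (10201 + 13292)/(-12498 + 23288))*(-31962 + 46388) = (-9866 + 23493/10790)*14426 = -106430647/10790*14426 = -767684256811/5395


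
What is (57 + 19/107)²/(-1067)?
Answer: -37429924/12216083 ≈ -3.0640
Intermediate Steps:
(57 + 19/107)²/(-1067) = (57 + 19*(1/107))²*(-1/1067) = (57 + 19/107)²*(-1/1067) = (6118/107)²*(-1/1067) = (37429924/11449)*(-1/1067) = -37429924/12216083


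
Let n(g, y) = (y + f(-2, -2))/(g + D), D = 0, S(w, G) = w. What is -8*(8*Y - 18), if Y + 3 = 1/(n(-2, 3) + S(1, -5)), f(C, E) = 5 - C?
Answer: 352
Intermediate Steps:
n(g, y) = (7 + y)/g (n(g, y) = (y + (5 - 1*(-2)))/(g + 0) = (y + (5 + 2))/g = (y + 7)/g = (7 + y)/g)
Y = -13/4 (Y = -3 + 1/((7 + 3)/(-2) + 1) = -3 + 1/(-½*10 + 1) = -3 + 1/(-5 + 1) = -3 + 1/(-4) = -3 - ¼ = -13/4 ≈ -3.2500)
-8*(8*Y - 18) = -8*(8*(-13/4) - 18) = -8*(-26 - 18) = -8*(-44) = 352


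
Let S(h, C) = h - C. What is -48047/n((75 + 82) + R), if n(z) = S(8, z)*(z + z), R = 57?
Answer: 48047/88168 ≈ 0.54495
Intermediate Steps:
n(z) = 2*z*(8 - z) (n(z) = (8 - z)*(z + z) = (8 - z)*(2*z) = 2*z*(8 - z))
-48047/n((75 + 82) + R) = -48047*1/(2*(8 - ((75 + 82) + 57))*((75 + 82) + 57)) = -48047*1/(2*(8 - (157 + 57))*(157 + 57)) = -48047*1/(428*(8 - 1*214)) = -48047*1/(428*(8 - 214)) = -48047/(2*214*(-206)) = -48047/(-88168) = -48047*(-1/88168) = 48047/88168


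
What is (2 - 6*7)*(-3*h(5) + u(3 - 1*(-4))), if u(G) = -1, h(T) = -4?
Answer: -440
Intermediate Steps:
(2 - 6*7)*(-3*h(5) + u(3 - 1*(-4))) = (2 - 6*7)*(-3*(-4) - 1) = (2 - 42)*(12 - 1) = -40*11 = -440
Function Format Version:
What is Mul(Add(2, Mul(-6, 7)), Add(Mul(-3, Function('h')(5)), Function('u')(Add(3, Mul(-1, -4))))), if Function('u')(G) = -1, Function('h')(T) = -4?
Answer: -440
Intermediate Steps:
Mul(Add(2, Mul(-6, 7)), Add(Mul(-3, Function('h')(5)), Function('u')(Add(3, Mul(-1, -4))))) = Mul(Add(2, Mul(-6, 7)), Add(Mul(-3, -4), -1)) = Mul(Add(2, -42), Add(12, -1)) = Mul(-40, 11) = -440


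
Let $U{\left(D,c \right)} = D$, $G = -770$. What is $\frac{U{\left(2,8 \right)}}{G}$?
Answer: $- \frac{1}{385} \approx -0.0025974$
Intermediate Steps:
$\frac{U{\left(2,8 \right)}}{G} = \frac{2}{-770} = 2 \left(- \frac{1}{770}\right) = - \frac{1}{385}$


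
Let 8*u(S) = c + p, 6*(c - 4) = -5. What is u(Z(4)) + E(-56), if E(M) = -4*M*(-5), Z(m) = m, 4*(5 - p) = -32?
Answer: -53663/48 ≈ -1118.0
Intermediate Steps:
p = 13 (p = 5 - ¼*(-32) = 5 + 8 = 13)
E(M) = 20*M
c = 19/6 (c = 4 + (⅙)*(-5) = 4 - ⅚ = 19/6 ≈ 3.1667)
u(S) = 97/48 (u(S) = (19/6 + 13)/8 = (⅛)*(97/6) = 97/48)
u(Z(4)) + E(-56) = 97/48 + 20*(-56) = 97/48 - 1120 = -53663/48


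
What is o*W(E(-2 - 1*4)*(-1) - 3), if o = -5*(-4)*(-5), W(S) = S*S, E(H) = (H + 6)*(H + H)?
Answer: -900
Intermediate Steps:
E(H) = 2*H*(6 + H) (E(H) = (6 + H)*(2*H) = 2*H*(6 + H))
W(S) = S**2
o = -100 (o = 20*(-5) = -100)
o*W(E(-2 - 1*4)*(-1) - 3) = -100*((2*(-2 - 1*4)*(6 + (-2 - 1*4)))*(-1) - 3)**2 = -100*((2*(-2 - 4)*(6 + (-2 - 4)))*(-1) - 3)**2 = -100*((2*(-6)*(6 - 6))*(-1) - 3)**2 = -100*((2*(-6)*0)*(-1) - 3)**2 = -100*(0*(-1) - 3)**2 = -100*(0 - 3)**2 = -100*(-3)**2 = -100*9 = -900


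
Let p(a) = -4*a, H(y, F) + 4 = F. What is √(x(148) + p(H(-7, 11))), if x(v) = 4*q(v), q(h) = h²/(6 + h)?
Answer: 6*√89089/77 ≈ 23.258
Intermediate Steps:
q(h) = h²/(6 + h)
x(v) = 4*v²/(6 + v) (x(v) = 4*(v²/(6 + v)) = 4*v²/(6 + v))
H(y, F) = -4 + F
√(x(148) + p(H(-7, 11))) = √(4*148²/(6 + 148) - 4*(-4 + 11)) = √(4*21904/154 - 4*7) = √(4*21904*(1/154) - 28) = √(43808/77 - 28) = √(41652/77) = 6*√89089/77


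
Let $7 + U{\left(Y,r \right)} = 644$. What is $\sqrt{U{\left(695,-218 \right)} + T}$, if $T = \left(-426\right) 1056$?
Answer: $i \sqrt{449219} \approx 670.24 i$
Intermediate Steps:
$U{\left(Y,r \right)} = 637$ ($U{\left(Y,r \right)} = -7 + 644 = 637$)
$T = -449856$
$\sqrt{U{\left(695,-218 \right)} + T} = \sqrt{637 - 449856} = \sqrt{-449219} = i \sqrt{449219}$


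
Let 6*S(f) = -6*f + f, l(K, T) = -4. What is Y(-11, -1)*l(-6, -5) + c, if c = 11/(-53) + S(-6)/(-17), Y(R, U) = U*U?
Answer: -4056/901 ≈ -4.5017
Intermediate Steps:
Y(R, U) = U**2
S(f) = -5*f/6 (S(f) = (-6*f + f)/6 = (-5*f)/6 = -5*f/6)
c = -452/901 (c = 11/(-53) - 5/6*(-6)/(-17) = 11*(-1/53) + 5*(-1/17) = -11/53 - 5/17 = -452/901 ≈ -0.50167)
Y(-11, -1)*l(-6, -5) + c = (-1)**2*(-4) - 452/901 = 1*(-4) - 452/901 = -4 - 452/901 = -4056/901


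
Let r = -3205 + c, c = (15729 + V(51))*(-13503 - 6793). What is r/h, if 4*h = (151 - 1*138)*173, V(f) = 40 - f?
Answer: -1276062932/2249 ≈ -5.6739e+5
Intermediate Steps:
c = -319012528 (c = (15729 + (40 - 1*51))*(-13503 - 6793) = (15729 + (40 - 51))*(-20296) = (15729 - 11)*(-20296) = 15718*(-20296) = -319012528)
h = 2249/4 (h = ((151 - 1*138)*173)/4 = ((151 - 138)*173)/4 = (13*173)/4 = (¼)*2249 = 2249/4 ≈ 562.25)
r = -319015733 (r = -3205 - 319012528 = -319015733)
r/h = -319015733/2249/4 = -319015733*4/2249 = -1276062932/2249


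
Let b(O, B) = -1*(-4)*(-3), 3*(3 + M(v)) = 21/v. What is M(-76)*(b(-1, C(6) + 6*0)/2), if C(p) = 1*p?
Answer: 705/38 ≈ 18.553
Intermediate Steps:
C(p) = p
M(v) = -3 + 7/v (M(v) = -3 + (21/v)/3 = -3 + 7/v)
b(O, B) = -12 (b(O, B) = 4*(-3) = -12)
M(-76)*(b(-1, C(6) + 6*0)/2) = (-3 + 7/(-76))*(-12/2) = (-3 + 7*(-1/76))*(-12*1/2) = (-3 - 7/76)*(-6) = -235/76*(-6) = 705/38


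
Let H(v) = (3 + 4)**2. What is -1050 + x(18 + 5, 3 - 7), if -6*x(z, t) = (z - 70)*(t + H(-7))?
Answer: -1395/2 ≈ -697.50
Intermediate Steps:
H(v) = 49 (H(v) = 7**2 = 49)
x(z, t) = -(-70 + z)*(49 + t)/6 (x(z, t) = -(z - 70)*(t + 49)/6 = -(-70 + z)*(49 + t)/6)
-1050 + x(18 + 5, 3 - 7) = -1050 + (1715/3 - 49*(18 + 5)/6 + 35*(3 - 7)/3 - (3 - 7)*(18 + 5)/6) = -1050 + (1715/3 - 49/6*23 + (35/3)*(-4) - 1/6*(-4)*23) = -1050 + (1715/3 - 1127/6 - 140/3 + 46/3) = -1050 + 705/2 = -1395/2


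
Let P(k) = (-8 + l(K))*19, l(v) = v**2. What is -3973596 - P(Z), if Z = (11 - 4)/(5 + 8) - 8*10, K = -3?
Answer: -3973615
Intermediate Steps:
Z = -1033/13 (Z = 7/13 - 80 = -1033/13 ≈ -79.462)
P(k) = 19 (P(k) = (-8 + (-3)**2)*19 = (-8 + 9)*19 = 1*19 = 19)
-3973596 - P(Z) = -3973596 - 1*19 = -3973596 - 19 = -3973615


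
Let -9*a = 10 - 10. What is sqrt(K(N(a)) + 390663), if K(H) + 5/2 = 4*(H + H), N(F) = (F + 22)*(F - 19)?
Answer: sqrt(1549266)/2 ≈ 622.35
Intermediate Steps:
a = 0 (a = -(10 - 10)/9 = -1/9*0 = 0)
N(F) = (-19 + F)*(22 + F) (N(F) = (22 + F)*(-19 + F) = (-19 + F)*(22 + F))
K(H) = -5/2 + 8*H (K(H) = -5/2 + 4*(H + H) = -5/2 + 4*(2*H) = -5/2 + 8*H)
sqrt(K(N(a)) + 390663) = sqrt((-5/2 + 8*(-418 + 0**2 + 3*0)) + 390663) = sqrt((-5/2 + 8*(-418 + 0 + 0)) + 390663) = sqrt((-5/2 + 8*(-418)) + 390663) = sqrt((-5/2 - 3344) + 390663) = sqrt(-6693/2 + 390663) = sqrt(774633/2) = sqrt(1549266)/2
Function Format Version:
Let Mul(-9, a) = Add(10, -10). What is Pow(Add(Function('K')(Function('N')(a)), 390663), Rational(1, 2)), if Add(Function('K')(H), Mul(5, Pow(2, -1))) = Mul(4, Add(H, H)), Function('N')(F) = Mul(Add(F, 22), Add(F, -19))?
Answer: Mul(Rational(1, 2), Pow(1549266, Rational(1, 2))) ≈ 622.35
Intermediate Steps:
a = 0 (a = Mul(Rational(-1, 9), Add(10, -10)) = Mul(Rational(-1, 9), 0) = 0)
Function('N')(F) = Mul(Add(-19, F), Add(22, F)) (Function('N')(F) = Mul(Add(22, F), Add(-19, F)) = Mul(Add(-19, F), Add(22, F)))
Function('K')(H) = Add(Rational(-5, 2), Mul(8, H)) (Function('K')(H) = Add(Rational(-5, 2), Mul(4, Add(H, H))) = Add(Rational(-5, 2), Mul(4, Mul(2, H))) = Add(Rational(-5, 2), Mul(8, H)))
Pow(Add(Function('K')(Function('N')(a)), 390663), Rational(1, 2)) = Pow(Add(Add(Rational(-5, 2), Mul(8, Add(-418, Pow(0, 2), Mul(3, 0)))), 390663), Rational(1, 2)) = Pow(Add(Add(Rational(-5, 2), Mul(8, Add(-418, 0, 0))), 390663), Rational(1, 2)) = Pow(Add(Add(Rational(-5, 2), Mul(8, -418)), 390663), Rational(1, 2)) = Pow(Add(Add(Rational(-5, 2), -3344), 390663), Rational(1, 2)) = Pow(Add(Rational(-6693, 2), 390663), Rational(1, 2)) = Pow(Rational(774633, 2), Rational(1, 2)) = Mul(Rational(1, 2), Pow(1549266, Rational(1, 2)))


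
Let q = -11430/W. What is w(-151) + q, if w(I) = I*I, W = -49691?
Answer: 1133015921/49691 ≈ 22801.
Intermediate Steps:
w(I) = I²
q = 11430/49691 (q = -11430/(-49691) = -11430*(-1/49691) = 11430/49691 ≈ 0.23002)
w(-151) + q = (-151)² + 11430/49691 = 22801 + 11430/49691 = 1133015921/49691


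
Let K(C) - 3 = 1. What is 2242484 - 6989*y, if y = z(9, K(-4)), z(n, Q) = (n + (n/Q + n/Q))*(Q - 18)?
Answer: 3563405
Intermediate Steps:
K(C) = 4 (K(C) = 3 + 1 = 4)
z(n, Q) = (-18 + Q)*(n + 2*n/Q) (z(n, Q) = (n + 2*n/Q)*(-18 + Q) = (-18 + Q)*(n + 2*n/Q))
y = -189 (y = 9*(-36 + 4*(-16 + 4))/4 = 9*(¼)*(-36 + 4*(-12)) = 9*(¼)*(-36 - 48) = 9*(¼)*(-84) = -189)
2242484 - 6989*y = 2242484 - 6989*(-189) = 2242484 + 1320921 = 3563405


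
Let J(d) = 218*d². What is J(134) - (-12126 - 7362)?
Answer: 3933896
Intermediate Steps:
J(134) - (-12126 - 7362) = 218*134² - (-12126 - 7362) = 218*17956 - 1*(-19488) = 3914408 + 19488 = 3933896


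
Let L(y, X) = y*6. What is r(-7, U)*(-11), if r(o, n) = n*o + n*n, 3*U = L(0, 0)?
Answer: 0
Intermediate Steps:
L(y, X) = 6*y
U = 0 (U = (6*0)/3 = (⅓)*0 = 0)
r(o, n) = n² + n*o (r(o, n) = n*o + n² = n² + n*o)
r(-7, U)*(-11) = (0*(0 - 7))*(-11) = (0*(-7))*(-11) = 0*(-11) = 0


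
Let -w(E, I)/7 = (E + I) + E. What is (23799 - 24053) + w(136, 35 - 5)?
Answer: -2368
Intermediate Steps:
w(E, I) = -14*E - 7*I (w(E, I) = -7*((E + I) + E) = -7*(I + 2*E) = -14*E - 7*I)
(23799 - 24053) + w(136, 35 - 5) = (23799 - 24053) + (-14*136 - 7*(35 - 5)) = -254 + (-1904 - 7*30) = -254 + (-1904 - 210) = -254 - 2114 = -2368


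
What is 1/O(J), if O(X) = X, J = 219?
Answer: 1/219 ≈ 0.0045662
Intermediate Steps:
1/O(J) = 1/219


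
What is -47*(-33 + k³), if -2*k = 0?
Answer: 1551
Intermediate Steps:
k = 0 (k = -½*0 = 0)
-47*(-33 + k³) = -47*(-33 + 0³) = -47*(-33 + 0) = -47*(-33) = 1551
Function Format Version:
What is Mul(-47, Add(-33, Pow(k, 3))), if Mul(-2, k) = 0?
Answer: 1551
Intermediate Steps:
k = 0 (k = Mul(Rational(-1, 2), 0) = 0)
Mul(-47, Add(-33, Pow(k, 3))) = Mul(-47, Add(-33, Pow(0, 3))) = Mul(-47, Add(-33, 0)) = Mul(-47, -33) = 1551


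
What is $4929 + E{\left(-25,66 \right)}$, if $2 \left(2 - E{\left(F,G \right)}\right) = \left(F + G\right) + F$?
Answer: $4923$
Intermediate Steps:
$E{\left(F,G \right)} = 2 - F - \frac{G}{2}$ ($E{\left(F,G \right)} = 2 - \frac{\left(F + G\right) + F}{2} = 2 - \frac{G + 2 F}{2} = 2 - \left(F + \frac{G}{2}\right) = 2 - F - \frac{G}{2}$)
$4929 + E{\left(-25,66 \right)} = 4929 - 6 = 4923$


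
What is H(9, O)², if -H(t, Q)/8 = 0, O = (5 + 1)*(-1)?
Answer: 0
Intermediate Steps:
O = -6 (O = 6*(-1) = -6)
H(t, Q) = 0 (H(t, Q) = -8*0 = 0)
H(9, O)² = 0² = 0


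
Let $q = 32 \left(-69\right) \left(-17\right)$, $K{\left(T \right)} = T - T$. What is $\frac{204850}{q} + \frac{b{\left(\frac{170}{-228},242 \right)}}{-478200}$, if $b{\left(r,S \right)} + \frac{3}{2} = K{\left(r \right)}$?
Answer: $\frac{60024097}{10998600} \approx 5.4574$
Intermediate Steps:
$K{\left(T \right)} = 0$
$b{\left(r,S \right)} = - \frac{3}{2}$ ($b{\left(r,S \right)} = - \frac{3}{2} + 0 = - \frac{3}{2}$)
$q = 37536$ ($q = \left(-2208\right) \left(-17\right) = 37536$)
$\frac{204850}{q} + \frac{b{\left(\frac{170}{-228},242 \right)}}{-478200} = \frac{204850}{37536} - \frac{3}{2 \left(-478200\right)} = 204850 \cdot \frac{1}{37536} - - \frac{1}{318800} = \frac{6025}{1104} + \frac{1}{318800} = \frac{60024097}{10998600}$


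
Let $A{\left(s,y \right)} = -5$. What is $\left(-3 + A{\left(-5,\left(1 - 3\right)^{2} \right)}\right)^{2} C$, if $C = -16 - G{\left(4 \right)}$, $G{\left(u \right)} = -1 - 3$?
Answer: $-768$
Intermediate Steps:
$G{\left(u \right)} = -4$
$C = -12$ ($C = -16 - -4 = -16 + 4 = -12$)
$\left(-3 + A{\left(-5,\left(1 - 3\right)^{2} \right)}\right)^{2} C = \left(-3 - 5\right)^{2} \left(-12\right) = \left(-8\right)^{2} \left(-12\right) = 64 \left(-12\right) = -768$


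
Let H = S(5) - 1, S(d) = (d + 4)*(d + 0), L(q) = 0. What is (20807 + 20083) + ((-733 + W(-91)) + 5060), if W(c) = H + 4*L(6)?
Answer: 45261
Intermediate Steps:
S(d) = d*(4 + d) (S(d) = (4 + d)*d = d*(4 + d))
H = 44 (H = 5*(4 + 5) - 1 = 5*9 - 1 = 45 - 1 = 44)
W(c) = 44 (W(c) = 44 + 4*0 = 44 + 0 = 44)
(20807 + 20083) + ((-733 + W(-91)) + 5060) = (20807 + 20083) + ((-733 + 44) + 5060) = 40890 + (-689 + 5060) = 40890 + 4371 = 45261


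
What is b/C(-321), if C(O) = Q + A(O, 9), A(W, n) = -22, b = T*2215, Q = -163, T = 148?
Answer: -1772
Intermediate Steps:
b = 327820 (b = 148*2215 = 327820)
C(O) = -185 (C(O) = -163 - 22 = -185)
b/C(-321) = 327820/(-185) = 327820*(-1/185) = -1772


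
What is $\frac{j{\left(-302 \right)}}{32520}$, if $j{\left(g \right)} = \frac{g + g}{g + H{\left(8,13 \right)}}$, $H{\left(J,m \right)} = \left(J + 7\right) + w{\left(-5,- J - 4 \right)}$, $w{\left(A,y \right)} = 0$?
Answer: $\frac{151}{2333310} \approx 6.4715 \cdot 10^{-5}$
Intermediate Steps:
$H{\left(J,m \right)} = 7 + J$ ($H{\left(J,m \right)} = \left(J + 7\right) + 0 = \left(7 + J\right) + 0 = 7 + J$)
$j{\left(g \right)} = \frac{2 g}{15 + g}$ ($j{\left(g \right)} = \frac{g + g}{g + \left(7 + 8\right)} = \frac{2 g}{g + 15} = \frac{2 g}{15 + g}$)
$\frac{j{\left(-302 \right)}}{32520} = \frac{2 \left(-302\right) \frac{1}{15 - 302}}{32520} = 2 \left(-302\right) \frac{1}{-287} \cdot \frac{1}{32520} = 2 \left(-302\right) \left(- \frac{1}{287}\right) \frac{1}{32520} = \frac{604}{287} \cdot \frac{1}{32520} = \frac{151}{2333310}$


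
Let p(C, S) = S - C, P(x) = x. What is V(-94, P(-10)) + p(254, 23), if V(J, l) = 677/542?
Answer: -124525/542 ≈ -229.75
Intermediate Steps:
V(J, l) = 677/542 (V(J, l) = 677*(1/542) = 677/542)
V(-94, P(-10)) + p(254, 23) = 677/542 + (23 - 1*254) = 677/542 + (23 - 254) = 677/542 - 231 = -124525/542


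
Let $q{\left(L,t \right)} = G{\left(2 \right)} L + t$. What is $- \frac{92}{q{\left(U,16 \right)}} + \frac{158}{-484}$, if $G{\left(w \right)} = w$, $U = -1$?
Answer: $- \frac{11685}{1694} \approx -6.8979$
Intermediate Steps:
$q{\left(L,t \right)} = t + 2 L$ ($q{\left(L,t \right)} = 2 L + t = t + 2 L$)
$- \frac{92}{q{\left(U,16 \right)}} + \frac{158}{-484} = - \frac{92}{16 + 2 \left(-1\right)} + \frac{158}{-484} = - \frac{92}{16 - 2} + 158 \left(- \frac{1}{484}\right) = - \frac{92}{14} - \frac{79}{242} = \left(-92\right) \frac{1}{14} - \frac{79}{242} = - \frac{46}{7} - \frac{79}{242} = - \frac{11685}{1694}$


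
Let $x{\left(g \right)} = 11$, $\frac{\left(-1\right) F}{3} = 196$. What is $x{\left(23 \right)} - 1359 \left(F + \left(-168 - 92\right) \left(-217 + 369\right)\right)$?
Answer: $54506783$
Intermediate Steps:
$F = -588$ ($F = \left(-3\right) 196 = -588$)
$x{\left(23 \right)} - 1359 \left(F + \left(-168 - 92\right) \left(-217 + 369\right)\right) = 11 - 1359 \left(-588 + \left(-168 - 92\right) \left(-217 + 369\right)\right) = 11 - 1359 \left(-588 - 39520\right) = 11 - -54506772 = 11 + 54506772 = 54506783$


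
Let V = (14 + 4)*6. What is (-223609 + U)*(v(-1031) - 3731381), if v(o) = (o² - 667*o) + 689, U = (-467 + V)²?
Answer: 187566555312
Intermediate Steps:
V = 108 (V = 18*6 = 108)
U = 128881 (U = (-467 + 108)² = (-359)² = 128881)
v(o) = 689 + o² - 667*o
(-223609 + U)*(v(-1031) - 3731381) = (-223609 + 128881)*((689 + (-1031)² - 667*(-1031)) - 3731381) = -94728*((689 + 1062961 + 687677) - 3731381) = -94728*(1751327 - 3731381) = -94728*(-1980054) = 187566555312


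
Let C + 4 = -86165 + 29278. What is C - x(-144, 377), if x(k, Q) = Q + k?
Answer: -57124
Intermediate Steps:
C = -56891 (C = -4 + (-86165 + 29278) = -4 - 56887 = -56891)
C - x(-144, 377) = -56891 - (377 - 144) = -56891 - 1*233 = -56891 - 233 = -57124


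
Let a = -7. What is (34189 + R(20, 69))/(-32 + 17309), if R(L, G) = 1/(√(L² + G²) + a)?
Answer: 174774175/88320024 + √5161/88320024 ≈ 1.9789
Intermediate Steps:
R(L, G) = 1/(-7 + √(G² + L²)) (R(L, G) = 1/(√(L² + G²) - 7) = 1/(√(G² + L²) - 7) = 1/(-7 + √(G² + L²)))
(34189 + R(20, 69))/(-32 + 17309) = (34189 + 1/(-7 + √(69² + 20²)))/(-32 + 17309) = (34189 + 1/(-7 + √(4761 + 400)))/17277 = (34189 + 1/(-7 + √5161))*(1/17277) = 34189/17277 + 1/(17277*(-7 + √5161))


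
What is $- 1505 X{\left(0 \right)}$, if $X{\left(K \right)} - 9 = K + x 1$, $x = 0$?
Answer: $-13545$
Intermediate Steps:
$X{\left(K \right)} = 9 + K$ ($X{\left(K \right)} = 9 + \left(K + 0 \cdot 1\right) = 9 + \left(K + 0\right) = 9 + K$)
$- 1505 X{\left(0 \right)} = - 1505 \left(9 + 0\right) = \left(-1505\right) 9 = -13545$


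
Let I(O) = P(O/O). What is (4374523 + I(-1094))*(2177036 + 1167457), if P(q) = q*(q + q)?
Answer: 14630568240825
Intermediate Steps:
P(q) = 2*q² (P(q) = q*(2*q) = 2*q²)
I(O) = 2 (I(O) = 2*(O/O)² = 2*1² = 2*1 = 2)
(4374523 + I(-1094))*(2177036 + 1167457) = (4374523 + 2)*(2177036 + 1167457) = 4374525*3344493 = 14630568240825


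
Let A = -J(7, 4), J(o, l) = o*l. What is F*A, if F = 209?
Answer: -5852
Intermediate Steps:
J(o, l) = l*o
A = -28 (A = -4*7 = -1*28 = -28)
F*A = 209*(-28) = -5852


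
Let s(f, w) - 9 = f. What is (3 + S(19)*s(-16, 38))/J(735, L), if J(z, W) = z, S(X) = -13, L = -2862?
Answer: 94/735 ≈ 0.12789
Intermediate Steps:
s(f, w) = 9 + f
(3 + S(19)*s(-16, 38))/J(735, L) = (3 - 13*(9 - 16))/735 = (3 - 13*(-7))*(1/735) = (3 + 91)*(1/735) = 94*(1/735) = 94/735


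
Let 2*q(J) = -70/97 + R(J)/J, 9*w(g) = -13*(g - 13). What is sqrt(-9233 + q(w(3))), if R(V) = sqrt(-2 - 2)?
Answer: sqrt(-1468216094800 + 11008530*I)/12610 ≈ 0.00036024 + 96.09*I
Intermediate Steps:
R(V) = 2*I (R(V) = sqrt(-4) = 2*I)
w(g) = 169/9 - 13*g/9 (w(g) = (-13*(g - 13))/9 = (-13*(-13 + g))/9 = (169 - 13*g)/9 = 169/9 - 13*g/9)
q(J) = -35/97 + I/J (q(J) = (-70/97 + (2*I)/J)/2 = (-70*1/97 + 2*I/J)/2 = (-70/97 + 2*I/J)/2 = -35/97 + I/J)
sqrt(-9233 + q(w(3))) = sqrt(-9233 + (-35/97 + I/(169/9 - 13/9*3))) = sqrt(-9233 + (-35/97 + I/(169/9 - 13/3))) = sqrt(-9233 + (-35/97 + I/(130/9))) = sqrt(-9233 + (-35/97 + I*(9/130))) = sqrt(-9233 + (-35/97 + 9*I/130)) = sqrt(-895636/97 + 9*I/130)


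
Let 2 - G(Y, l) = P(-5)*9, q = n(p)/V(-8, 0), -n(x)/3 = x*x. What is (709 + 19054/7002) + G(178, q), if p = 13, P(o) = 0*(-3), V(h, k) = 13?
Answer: 2498738/3501 ≈ 713.72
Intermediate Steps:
P(o) = 0
n(x) = -3*x² (n(x) = -3*x*x = -3*x²)
q = -39 (q = -3*13²/13 = -3*169*(1/13) = -507*1/13 = -39)
G(Y, l) = 2 (G(Y, l) = 2 - 0*9 = 2 - 1*0 = 2 + 0 = 2)
(709 + 19054/7002) + G(178, q) = (709 + 19054/7002) + 2 = (709 + 19054*(1/7002)) + 2 = (709 + 9527/3501) + 2 = 2491736/3501 + 2 = 2498738/3501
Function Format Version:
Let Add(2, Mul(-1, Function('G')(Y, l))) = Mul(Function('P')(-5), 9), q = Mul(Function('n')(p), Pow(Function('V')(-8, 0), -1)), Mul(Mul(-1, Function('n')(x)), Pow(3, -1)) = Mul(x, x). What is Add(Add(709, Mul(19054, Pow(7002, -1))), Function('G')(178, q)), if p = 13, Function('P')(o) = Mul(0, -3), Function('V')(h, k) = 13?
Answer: Rational(2498738, 3501) ≈ 713.72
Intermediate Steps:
Function('P')(o) = 0
Function('n')(x) = Mul(-3, Pow(x, 2)) (Function('n')(x) = Mul(-3, Mul(x, x)) = Mul(-3, Pow(x, 2)))
q = -39 (q = Mul(Mul(-3, Pow(13, 2)), Pow(13, -1)) = Mul(Mul(-3, 169), Rational(1, 13)) = Mul(-507, Rational(1, 13)) = -39)
Function('G')(Y, l) = 2 (Function('G')(Y, l) = Add(2, Mul(-1, Mul(0, 9))) = Add(2, Mul(-1, 0)) = Add(2, 0) = 2)
Add(Add(709, Mul(19054, Pow(7002, -1))), Function('G')(178, q)) = Add(Add(709, Mul(19054, Pow(7002, -1))), 2) = Add(Add(709, Mul(19054, Rational(1, 7002))), 2) = Add(Add(709, Rational(9527, 3501)), 2) = Add(Rational(2491736, 3501), 2) = Rational(2498738, 3501)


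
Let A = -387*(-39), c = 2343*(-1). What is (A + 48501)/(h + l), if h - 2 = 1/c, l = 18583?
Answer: 74500371/21772327 ≈ 3.4218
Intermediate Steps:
c = -2343
A = 15093
h = 4685/2343 (h = 2 + 1/(-2343) = 2 - 1/2343 = 4685/2343 ≈ 1.9996)
(A + 48501)/(h + l) = (15093 + 48501)/(4685/2343 + 18583) = 63594/(43544654/2343) = 63594*(2343/43544654) = 74500371/21772327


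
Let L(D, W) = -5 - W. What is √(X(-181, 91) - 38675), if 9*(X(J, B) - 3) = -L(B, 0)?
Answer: I*√348043/3 ≈ 196.65*I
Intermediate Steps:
X(J, B) = 32/9 (X(J, B) = 3 + (-(-5 - 1*0))/9 = 3 + (-(-5 + 0))/9 = 3 + (-1*(-5))/9 = 3 + (⅑)*5 = 3 + 5/9 = 32/9)
√(X(-181, 91) - 38675) = √(32/9 - 38675) = √(-348043/9) = I*√348043/3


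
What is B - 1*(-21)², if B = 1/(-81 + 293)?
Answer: -93491/212 ≈ -441.00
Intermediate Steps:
B = 1/212 ≈ 0.0047170
B - 1*(-21)² = 1/212 - 1*(-21)² = 1/212 - 1*441 = 1/212 - 441 = -93491/212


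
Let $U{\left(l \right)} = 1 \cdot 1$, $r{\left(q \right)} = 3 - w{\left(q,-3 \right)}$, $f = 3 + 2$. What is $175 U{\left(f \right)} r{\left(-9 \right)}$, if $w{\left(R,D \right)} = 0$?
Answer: $525$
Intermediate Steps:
$f = 5$
$r{\left(q \right)} = 3$ ($r{\left(q \right)} = 3 - 0 = 3 + 0 = 3$)
$U{\left(l \right)} = 1$
$175 U{\left(f \right)} r{\left(-9 \right)} = 175 \cdot 1 \cdot 3 = 175 \cdot 3 = 525$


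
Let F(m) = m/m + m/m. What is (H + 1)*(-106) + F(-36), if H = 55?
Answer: -5934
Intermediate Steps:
F(m) = 2 (F(m) = 1 + 1 = 2)
(H + 1)*(-106) + F(-36) = (55 + 1)*(-106) + 2 = 56*(-106) + 2 = -5936 + 2 = -5934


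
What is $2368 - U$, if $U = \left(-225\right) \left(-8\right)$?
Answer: $568$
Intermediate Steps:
$U = 1800$
$2368 - U = 2368 - 1800 = 568$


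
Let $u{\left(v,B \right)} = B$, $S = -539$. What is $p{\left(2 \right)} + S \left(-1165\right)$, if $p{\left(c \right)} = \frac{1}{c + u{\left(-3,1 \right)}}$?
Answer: $\frac{1883806}{3} \approx 6.2794 \cdot 10^{5}$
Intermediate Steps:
$p{\left(c \right)} = \frac{1}{1 + c}$ ($p{\left(c \right)} = \frac{1}{c + 1} = \frac{1}{1 + c}$)
$p{\left(2 \right)} + S \left(-1165\right) = \frac{1}{1 + 2} - -627935 = \frac{1}{3} + 627935 = \frac{1883806}{3}$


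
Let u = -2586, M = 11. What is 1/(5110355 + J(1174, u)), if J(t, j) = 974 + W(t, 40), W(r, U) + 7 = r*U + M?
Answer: 1/5158293 ≈ 1.9386e-7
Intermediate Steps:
W(r, U) = 4 + U*r (W(r, U) = -7 + (r*U + 11) = -7 + (U*r + 11) = -7 + (11 + U*r) = 4 + U*r)
J(t, j) = 978 + 40*t (J(t, j) = 974 + (4 + 40*t) = 978 + 40*t)
1/(5110355 + J(1174, u)) = 1/(5110355 + (978 + 40*1174)) = 1/(5110355 + (978 + 46960)) = 1/(5110355 + 47938) = 1/5158293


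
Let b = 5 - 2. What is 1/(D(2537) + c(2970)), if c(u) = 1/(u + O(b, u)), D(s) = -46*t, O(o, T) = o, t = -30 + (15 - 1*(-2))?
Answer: 2973/1777855 ≈ 0.0016722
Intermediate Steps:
b = 3
t = -13 (t = -30 + (15 + 2) = -30 + 17 = -13)
D(s) = 598 (D(s) = -46*(-13) = 598)
c(u) = 1/(3 + u) (c(u) = 1/(u + 3) = 1/(3 + u))
1/(D(2537) + c(2970)) = 1/(598 + 1/(3 + 2970)) = 1/(598 + 1/2973) = 1/(1777855/2973) = 2973/1777855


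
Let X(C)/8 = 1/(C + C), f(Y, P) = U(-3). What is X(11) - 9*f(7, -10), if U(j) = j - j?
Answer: 4/11 ≈ 0.36364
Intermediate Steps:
U(j) = 0
f(Y, P) = 0
X(C) = 4/C (X(C) = 8/(C + C) = 8/((2*C)) = 8*(1/(2*C)) = 4/C)
X(11) - 9*f(7, -10) = 4/11 - 9*0 = 4*(1/11) + 0 = 4/11 + 0 = 4/11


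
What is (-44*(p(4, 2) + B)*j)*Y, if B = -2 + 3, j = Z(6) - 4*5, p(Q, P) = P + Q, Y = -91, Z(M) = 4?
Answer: -448448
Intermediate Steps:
j = -16 (j = 4 - 4*5 = 4 - 20 = -16)
B = 1
(-44*(p(4, 2) + B)*j)*Y = -44*((2 + 4) + 1)*(-16)*(-91) = -44*(6 + 1)*(-16)*(-91) = -308*(-16)*(-91) = -44*(-112)*(-91) = 4928*(-91) = -448448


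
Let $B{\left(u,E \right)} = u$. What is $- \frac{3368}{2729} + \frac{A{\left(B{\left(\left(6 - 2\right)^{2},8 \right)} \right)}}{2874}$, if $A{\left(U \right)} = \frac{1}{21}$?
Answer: $- \frac{203269543}{164706066} \approx -1.2341$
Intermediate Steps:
$A{\left(U \right)} = \frac{1}{21}$
$- \frac{3368}{2729} + \frac{A{\left(B{\left(\left(6 - 2\right)^{2},8 \right)} \right)}}{2874} = - \frac{3368}{2729} + \frac{1}{21 \cdot 2874} = \left(-3368\right) \frac{1}{2729} + \frac{1}{21} \cdot \frac{1}{2874} = - \frac{3368}{2729} + \frac{1}{60354} = - \frac{203269543}{164706066}$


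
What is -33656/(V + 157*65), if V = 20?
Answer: -33656/10225 ≈ -3.2915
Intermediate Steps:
-33656/(V + 157*65) = -33656/(20 + 157*65) = -33656/(20 + 10205) = -33656/10225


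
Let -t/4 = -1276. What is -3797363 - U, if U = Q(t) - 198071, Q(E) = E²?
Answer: -29650108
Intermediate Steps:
t = 5104 (t = -4*(-1276) = 5104)
U = 25852745 (U = 5104² - 198071 = 26050816 - 198071 = 25852745)
-3797363 - U = -3797363 - 1*25852745 = -3797363 - 25852745 = -29650108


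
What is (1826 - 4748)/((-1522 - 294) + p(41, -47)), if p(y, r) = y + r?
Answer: 1461/911 ≈ 1.6037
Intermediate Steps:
p(y, r) = r + y
(1826 - 4748)/((-1522 - 294) + p(41, -47)) = (1826 - 4748)/((-1522 - 294) + (-47 + 41)) = -2922/(-1816 - 6) = -2922/(-1822) = -2922*(-1/1822) = 1461/911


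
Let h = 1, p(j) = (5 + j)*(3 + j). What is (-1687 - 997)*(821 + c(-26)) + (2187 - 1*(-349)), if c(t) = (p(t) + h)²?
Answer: -630944132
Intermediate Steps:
p(j) = (3 + j)*(5 + j)
c(t) = (16 + t² + 8*t)² (c(t) = ((15 + t² + 8*t) + 1)² = (16 + t² + 8*t)²)
(-1687 - 997)*(821 + c(-26)) + (2187 - 1*(-349)) = (-1687 - 997)*(821 + (16 + (-26)² + 8*(-26))²) + (2187 - 1*(-349)) = -2684*(821 + (16 + 676 - 208)²) + (2187 + 349) = -2684*(821 + 484²) + 2536 = -2684*(821 + 234256) + 2536 = -2684*235077 + 2536 = -630946668 + 2536 = -630944132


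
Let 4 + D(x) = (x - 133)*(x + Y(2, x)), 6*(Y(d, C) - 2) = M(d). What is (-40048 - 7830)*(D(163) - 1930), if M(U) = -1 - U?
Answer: -143681878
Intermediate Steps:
Y(d, C) = 11/6 - d/6 (Y(d, C) = 2 + (-1 - d)/6 = 2 + (-1/6 - d/6) = 11/6 - d/6)
D(x) = -4 + (-133 + x)*(3/2 + x) (D(x) = -4 + (x - 133)*(x + (11/6 - 1/6*2)) = -4 + (-133 + x)*(x + (11/6 - 1/3)) = -4 + (-133 + x)*(x + 3/2) = -4 + (-133 + x)*(3/2 + x))
(-40048 - 7830)*(D(163) - 1930) = (-40048 - 7830)*((-407/2 + 163**2 - 263/2*163) - 1930) = -47878*((-407/2 + 26569 - 42869/2) - 1930) = -47878*(4931 - 1930) = -47878*3001 = -143681878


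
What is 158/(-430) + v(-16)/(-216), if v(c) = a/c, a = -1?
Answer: -273239/743040 ≈ -0.36773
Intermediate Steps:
v(c) = -1/c
158/(-430) + v(-16)/(-216) = 158/(-430) - 1/(-16)/(-216) = 158*(-1/430) - 1*(-1/16)*(-1/216) = -79/215 + (1/16)*(-1/216) = -79/215 - 1/3456 = -273239/743040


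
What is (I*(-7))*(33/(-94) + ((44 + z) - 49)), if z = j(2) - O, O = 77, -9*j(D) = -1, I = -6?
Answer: -487025/141 ≈ -3454.1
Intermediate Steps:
j(D) = ⅑ (j(D) = -⅑*(-1) = ⅑)
z = -692/9 (z = ⅑ - 1*77 = ⅑ - 77 = -692/9 ≈ -76.889)
(I*(-7))*(33/(-94) + ((44 + z) - 49)) = (-6*(-7))*(33/(-94) + ((44 - 692/9) - 49)) = 42*(33*(-1/94) + (-296/9 - 49)) = 42*(-33/94 - 737/9) = 42*(-69575/846) = -487025/141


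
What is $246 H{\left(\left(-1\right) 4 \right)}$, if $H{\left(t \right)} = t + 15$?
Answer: $2706$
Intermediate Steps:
$H{\left(t \right)} = 15 + t$
$246 H{\left(\left(-1\right) 4 \right)} = 246 \left(15 - 4\right) = 246 \cdot 11 = 2706$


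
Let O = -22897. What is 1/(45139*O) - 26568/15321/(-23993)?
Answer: 9152975748397/126642924113824433 ≈ 7.2274e-5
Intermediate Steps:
1/(45139*O) - 26568/15321/(-23993) = 1/(45139*(-22897)) - 26568/15321/(-23993) = (1/45139)*(-1/22897) - 26568*1/15321*(-1/23993) = -1/1033547683 - 8856/5107*(-1/23993) = -1/1033547683 + 8856/122532251 = 9152975748397/126642924113824433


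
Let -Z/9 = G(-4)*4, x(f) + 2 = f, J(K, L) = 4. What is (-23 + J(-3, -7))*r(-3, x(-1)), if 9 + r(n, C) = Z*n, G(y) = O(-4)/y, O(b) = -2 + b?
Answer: -2907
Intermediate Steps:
x(f) = -2 + f
G(y) = -6/y (G(y) = (-2 - 4)/y = -6/y)
Z = -54 (Z = -9*(-6/(-4))*4 = -9*(-6*(-¼))*4 = -27*4/2 = -9*6 = -54)
r(n, C) = -9 - 54*n
(-23 + J(-3, -7))*r(-3, x(-1)) = (-23 + 4)*(-9 - 54*(-3)) = -19*(-9 + 162) = -19*153 = -2907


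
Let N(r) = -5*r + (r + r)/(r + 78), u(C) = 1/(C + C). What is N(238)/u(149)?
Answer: -27979518/79 ≈ -3.5417e+5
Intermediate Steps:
u(C) = 1/(2*C)
N(r) = -5*r + 2*r/(78 + r) (N(r) = -5*r + (2*r)/(78 + r) = -5*r + 2*r/(78 + r))
N(238)/u(149) = (-1*238*(388 + 5*238)/(78 + 238))/(((1/2)/149)) = (-1*238*(388 + 1190)/316)/(((1/2)*(1/149))) = (-1*238*1/316*1578)/(1/298) = -93891/79*298 = -27979518/79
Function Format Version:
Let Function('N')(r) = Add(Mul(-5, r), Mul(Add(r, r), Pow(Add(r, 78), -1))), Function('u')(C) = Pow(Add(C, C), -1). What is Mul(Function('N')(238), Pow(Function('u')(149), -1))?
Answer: Rational(-27979518, 79) ≈ -3.5417e+5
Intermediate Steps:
Function('u')(C) = Mul(Rational(1, 2), Pow(C, -1)) (Function('u')(C) = Pow(Mul(2, C), -1) = Mul(Rational(1, 2), Pow(C, -1)))
Function('N')(r) = Add(Mul(-5, r), Mul(2, r, Pow(Add(78, r), -1))) (Function('N')(r) = Add(Mul(-5, r), Mul(Mul(2, r), Pow(Add(78, r), -1))) = Add(Mul(-5, r), Mul(2, r, Pow(Add(78, r), -1))))
Mul(Function('N')(238), Pow(Function('u')(149), -1)) = Mul(Mul(-1, 238, Pow(Add(78, 238), -1), Add(388, Mul(5, 238))), Pow(Mul(Rational(1, 2), Pow(149, -1)), -1)) = Mul(Mul(-1, 238, Pow(316, -1), Add(388, 1190)), Pow(Mul(Rational(1, 2), Rational(1, 149)), -1)) = Mul(Mul(-1, 238, Rational(1, 316), 1578), Pow(Rational(1, 298), -1)) = Mul(Rational(-93891, 79), 298) = Rational(-27979518, 79)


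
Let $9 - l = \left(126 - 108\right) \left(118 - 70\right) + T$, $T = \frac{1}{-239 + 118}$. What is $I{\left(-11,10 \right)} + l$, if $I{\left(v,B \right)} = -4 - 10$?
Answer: $- \frac{105148}{121} \approx -868.99$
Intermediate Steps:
$I{\left(v,B \right)} = -14$ ($I{\left(v,B \right)} = -4 - 10 = -14$)
$T = - \frac{1}{121}$ ($T = \frac{1}{-121} = - \frac{1}{121} \approx -0.0082645$)
$l = - \frac{103454}{121}$ ($l = 9 - \left(\left(126 - 108\right) \left(118 - 70\right) - \frac{1}{121}\right) = 9 - \left(18 \cdot 48 - \frac{1}{121}\right) = 9 - \left(864 - \frac{1}{121}\right) = 9 - \frac{104543}{121} = - \frac{103454}{121} \approx -854.99$)
$I{\left(-11,10 \right)} + l = -14 - \frac{103454}{121} = - \frac{105148}{121}$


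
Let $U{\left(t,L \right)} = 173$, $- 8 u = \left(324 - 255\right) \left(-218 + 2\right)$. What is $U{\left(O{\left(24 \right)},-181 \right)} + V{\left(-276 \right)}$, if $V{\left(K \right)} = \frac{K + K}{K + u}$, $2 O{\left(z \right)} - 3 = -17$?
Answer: $\frac{3971}{23} \approx 172.65$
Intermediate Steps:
$O{\left(z \right)} = -7$ ($O{\left(z \right)} = \frac{3}{2} + \frac{1}{2} \left(-17\right) = \frac{3}{2} - \frac{17}{2} = -7$)
$u = 1863$ ($u = - \frac{\left(324 - 255\right) \left(-218 + 2\right)}{8} = - \frac{69 \left(-216\right)}{8} = \left(- \frac{1}{8}\right) \left(-14904\right) = 1863$)
$V{\left(K \right)} = \frac{2 K}{1863 + K}$ ($V{\left(K \right)} = \frac{K + K}{K + 1863} = \frac{2 K}{1863 + K}$)
$U{\left(O{\left(24 \right)},-181 \right)} + V{\left(-276 \right)} = 173 + 2 \left(-276\right) \frac{1}{1863 - 276} = 173 + 2 \left(-276\right) \frac{1}{1587} = 173 - \frac{8}{23} = \frac{3971}{23}$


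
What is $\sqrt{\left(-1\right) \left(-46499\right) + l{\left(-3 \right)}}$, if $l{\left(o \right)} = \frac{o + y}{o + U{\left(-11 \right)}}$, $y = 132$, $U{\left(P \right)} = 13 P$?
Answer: $\frac{5 \sqrt{39646154}}{146} \approx 215.63$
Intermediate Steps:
$l{\left(o \right)} = \frac{132 + o}{-143 + o}$ ($l{\left(o \right)} = \frac{o + 132}{o + 13 \left(-11\right)} = \frac{132 + o}{o - 143} = \frac{132 + o}{-143 + o}$)
$\sqrt{\left(-1\right) \left(-46499\right) + l{\left(-3 \right)}} = \sqrt{\left(-1\right) \left(-46499\right) + \frac{132 - 3}{-143 - 3}} = \sqrt{46499 + \frac{1}{-146} \cdot 129} = \sqrt{46499 - \frac{129}{146}} = \sqrt{\frac{6788725}{146}} = \frac{5 \sqrt{39646154}}{146}$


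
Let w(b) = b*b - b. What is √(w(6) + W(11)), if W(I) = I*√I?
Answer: √(30 + 11*√11) ≈ 8.1537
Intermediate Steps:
w(b) = b² - b
W(I) = I^(3/2)
√(w(6) + W(11)) = √(6*(-1 + 6) + 11^(3/2)) = √(6*5 + 11*√11) = √(30 + 11*√11)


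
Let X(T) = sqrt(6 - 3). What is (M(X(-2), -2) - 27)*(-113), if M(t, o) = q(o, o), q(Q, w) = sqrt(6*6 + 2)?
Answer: 3051 - 113*sqrt(38) ≈ 2354.4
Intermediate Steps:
X(T) = sqrt(3)
q(Q, w) = sqrt(38) (q(Q, w) = sqrt(36 + 2) = sqrt(38))
M(t, o) = sqrt(38)
(M(X(-2), -2) - 27)*(-113) = (sqrt(38) - 27)*(-113) = (-27 + sqrt(38))*(-113) = 3051 - 113*sqrt(38)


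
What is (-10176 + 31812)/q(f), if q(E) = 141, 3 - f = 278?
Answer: 7212/47 ≈ 153.45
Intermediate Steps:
f = -275 (f = 3 - 1*278 = 3 - 278 = -275)
(-10176 + 31812)/q(f) = (-10176 + 31812)/141 = 21636*(1/141) = 7212/47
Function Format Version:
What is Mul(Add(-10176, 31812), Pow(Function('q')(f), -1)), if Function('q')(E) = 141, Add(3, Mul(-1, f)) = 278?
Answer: Rational(7212, 47) ≈ 153.45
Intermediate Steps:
f = -275 (f = Add(3, Mul(-1, 278)) = Add(3, -278) = -275)
Mul(Add(-10176, 31812), Pow(Function('q')(f), -1)) = Mul(Add(-10176, 31812), Pow(141, -1)) = Mul(21636, Rational(1, 141)) = Rational(7212, 47)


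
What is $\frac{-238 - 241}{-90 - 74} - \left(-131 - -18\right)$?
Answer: $\frac{19011}{164} \approx 115.92$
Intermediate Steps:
$\frac{-238 - 241}{-90 - 74} - \left(-131 - -18\right) = - \frac{479}{-164} - \left(-131 + 18\right) = \left(-479\right) \left(- \frac{1}{164}\right) - -113 = \frac{479}{164} + 113 = \frac{19011}{164}$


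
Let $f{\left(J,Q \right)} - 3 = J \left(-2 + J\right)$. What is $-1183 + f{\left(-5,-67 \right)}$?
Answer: $-1145$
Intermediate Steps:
$f{\left(J,Q \right)} = 3 + J \left(-2 + J\right)$
$-1183 + f{\left(-5,-67 \right)} = -1183 + \left(3 + \left(-5\right)^{2} - -10\right) = -1183 + \left(3 + 25 + 10\right) = -1183 + 38 = -1145$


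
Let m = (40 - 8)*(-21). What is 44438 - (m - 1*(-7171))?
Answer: 37939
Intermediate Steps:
m = -672 (m = 32*(-21) = -672)
44438 - (m - 1*(-7171)) = 44438 - (-672 - 1*(-7171)) = 44438 - (-672 + 7171) = 44438 - 1*6499 = 44438 - 6499 = 37939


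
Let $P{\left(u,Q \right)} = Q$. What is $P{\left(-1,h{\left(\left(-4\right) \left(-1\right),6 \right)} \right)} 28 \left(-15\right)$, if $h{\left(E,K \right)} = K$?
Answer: $-2520$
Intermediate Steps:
$P{\left(-1,h{\left(\left(-4\right) \left(-1\right),6 \right)} \right)} 28 \left(-15\right) = 6 \cdot 28 \left(-15\right) = 168 \left(-15\right) = -2520$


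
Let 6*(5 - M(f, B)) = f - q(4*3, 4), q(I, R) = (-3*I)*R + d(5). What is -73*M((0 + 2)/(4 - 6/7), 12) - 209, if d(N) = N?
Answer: 12374/11 ≈ 1124.9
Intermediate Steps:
q(I, R) = 5 - 3*I*R (q(I, R) = (-3*I)*R + 5 = -3*I*R + 5 = 5 - 3*I*R)
M(f, B) = -109/6 - f/6 (M(f, B) = 5 - (f - (5 - 3*4*3*4))/6 = 5 - (f - (5 - 3*12*4))/6 = 5 - (f - (5 - 144))/6 = 5 - (f - 1*(-139))/6 = 5 - (f + 139)/6 = 5 - (139 + f)/6 = 5 + (-139/6 - f/6) = -109/6 - f/6)
-73*M((0 + 2)/(4 - 6/7), 12) - 209 = -73*(-109/6 - (0 + 2)/(6*(4 - 6/7))) - 209 = -73*(-109/6 - 1/(3*(4 - 6*⅐))) - 209 = -73*(-109/6 - 1/(3*(4 - 6/7))) - 209 = -73*(-109/6 - 1/(3*22/7)) - 209 = -73*(-109/6 - 7/(3*22)) - 209 = -73*(-109/6 - ⅙*7/11) - 209 = -73*(-109/6 - 7/66) - 209 = -73*(-201/11) - 209 = 14673/11 - 209 = 12374/11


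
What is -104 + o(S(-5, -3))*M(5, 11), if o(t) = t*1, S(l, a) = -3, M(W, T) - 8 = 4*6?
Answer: -200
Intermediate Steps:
M(W, T) = 32 (M(W, T) = 8 + 4*6 = 8 + 24 = 32)
o(t) = t
-104 + o(S(-5, -3))*M(5, 11) = -104 - 3*32 = -104 - 96 = -200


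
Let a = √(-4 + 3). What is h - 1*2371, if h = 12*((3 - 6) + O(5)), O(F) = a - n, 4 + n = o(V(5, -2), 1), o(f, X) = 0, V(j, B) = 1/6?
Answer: -2359 + 12*I ≈ -2359.0 + 12.0*I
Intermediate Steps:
V(j, B) = ⅙
n = -4 (n = -4 + 0 = -4)
a = I (a = √(-1) = I ≈ 1.0*I)
O(F) = 4 + I (O(F) = I - 1*(-4) = I + 4 = 4 + I)
h = 12 + 12*I (h = 12*((3 - 6) + (4 + I)) = 12*(-3 + (4 + I)) = 12*(1 + I) = 12 + 12*I ≈ 12.0 + 12.0*I)
h - 1*2371 = (12 + 12*I) - 1*2371 = (12 + 12*I) - 2371 = -2359 + 12*I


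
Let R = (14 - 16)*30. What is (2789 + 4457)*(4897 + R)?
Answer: 35048902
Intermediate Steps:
R = -60 (R = -2*30 = -60)
(2789 + 4457)*(4897 + R) = (2789 + 4457)*(4897 - 60) = 7246*4837 = 35048902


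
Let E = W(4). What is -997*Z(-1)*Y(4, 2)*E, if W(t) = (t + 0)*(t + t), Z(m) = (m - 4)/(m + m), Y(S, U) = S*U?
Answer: -638080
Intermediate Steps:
Z(m) = (-4 + m)/(2*m) (Z(m) = (-4 + m)/((2*m)) = (-4 + m)*(1/(2*m)) = (-4 + m)/(2*m))
W(t) = 2*t² (W(t) = t*(2*t) = 2*t²)
E = 32 (E = 2*4² = 2*16 = 32)
-997*Z(-1)*Y(4, 2)*E = -997*((½)*(-4 - 1)/(-1))*(4*2)*32 = -997*((½)*(-1)*(-5))*8*32 = -997*(5/2)*8*32 = -19940*32 = -997*640 = -638080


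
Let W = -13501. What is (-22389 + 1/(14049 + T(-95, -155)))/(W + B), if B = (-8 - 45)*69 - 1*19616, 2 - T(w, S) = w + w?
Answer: 159420874/261849267 ≈ 0.60883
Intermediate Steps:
T(w, S) = 2 - 2*w (T(w, S) = 2 - (w + w) = 2 - 2*w)
B = -23273 (B = -53*69 - 19616 = -3657 - 19616 = -23273)
(-22389 + 1/(14049 + T(-95, -155)))/(W + B) = (-22389 + 1/(14049 + (2 - 2*(-95))))/(-13501 - 23273) = (-22389 + 1/(14049 + (2 + 190)))/(-36774) = (-22389 + 1/(14049 + 192))*(-1/36774) = (-22389 + 1/14241)*(-1/36774) = -318841748/14241*(-1/36774) = 159420874/261849267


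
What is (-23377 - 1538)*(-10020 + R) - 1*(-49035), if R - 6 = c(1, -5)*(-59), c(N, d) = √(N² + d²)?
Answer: 249547845 + 1469985*√26 ≈ 2.5704e+8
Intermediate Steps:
R = 6 - 59*√26 (R = 6 + √(1² + (-5)²)*(-59) = 6 + √(1 + 25)*(-59) = 6 + √26*(-59) = 6 - 59*√26 ≈ -294.84)
(-23377 - 1538)*(-10020 + R) - 1*(-49035) = (-23377 - 1538)*(-10020 + (6 - 59*√26)) - 1*(-49035) = -24915*(-10014 - 59*√26) + 49035 = (249498810 + 1469985*√26) + 49035 = 249547845 + 1469985*√26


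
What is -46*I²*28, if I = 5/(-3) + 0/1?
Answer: -32200/9 ≈ -3577.8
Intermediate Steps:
I = -5/3 (I = 5*(-⅓) + 0*1 = -5/3 + 0 = -5/3 ≈ -1.6667)
-46*I²*28 = -46*(-5/3)²*28 = -46*25/9*28 = -1150/9*28 = -32200/9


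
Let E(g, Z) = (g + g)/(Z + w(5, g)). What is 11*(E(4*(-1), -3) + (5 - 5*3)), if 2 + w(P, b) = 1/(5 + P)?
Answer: -4510/49 ≈ -92.041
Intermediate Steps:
w(P, b) = -2 + 1/(5 + P)
E(g, Z) = 2*g/(-19/10 + Z) (E(g, Z) = (g + g)/(Z + (-9 - 2*5)/(5 + 5)) = (2*g)/(Z + (-9 - 10)/10) = (2*g)/(Z + (⅒)*(-19)) = (2*g)/(Z - 19/10) = (2*g)/(-19/10 + Z) = 2*g/(-19/10 + Z))
11*(E(4*(-1), -3) + (5 - 5*3)) = 11*(20*(4*(-1))/(-19 + 10*(-3)) + (5 - 5*3)) = 11*(20*(-4)/(-19 - 30) + (5 - 15)) = 11*(20*(-4)/(-49) - 10) = 11*(20*(-4)*(-1/49) - 10) = 11*(80/49 - 10) = 11*(-410/49) = -4510/49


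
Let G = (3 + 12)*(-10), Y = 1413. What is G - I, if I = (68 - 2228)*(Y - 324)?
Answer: 2352090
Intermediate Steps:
I = -2352240 (I = (68 - 2228)*(1413 - 324) = -2160*1089 = -2352240)
G = -150 (G = 15*(-10) = -150)
G - I = -150 - 1*(-2352240) = -150 + 2352240 = 2352090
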